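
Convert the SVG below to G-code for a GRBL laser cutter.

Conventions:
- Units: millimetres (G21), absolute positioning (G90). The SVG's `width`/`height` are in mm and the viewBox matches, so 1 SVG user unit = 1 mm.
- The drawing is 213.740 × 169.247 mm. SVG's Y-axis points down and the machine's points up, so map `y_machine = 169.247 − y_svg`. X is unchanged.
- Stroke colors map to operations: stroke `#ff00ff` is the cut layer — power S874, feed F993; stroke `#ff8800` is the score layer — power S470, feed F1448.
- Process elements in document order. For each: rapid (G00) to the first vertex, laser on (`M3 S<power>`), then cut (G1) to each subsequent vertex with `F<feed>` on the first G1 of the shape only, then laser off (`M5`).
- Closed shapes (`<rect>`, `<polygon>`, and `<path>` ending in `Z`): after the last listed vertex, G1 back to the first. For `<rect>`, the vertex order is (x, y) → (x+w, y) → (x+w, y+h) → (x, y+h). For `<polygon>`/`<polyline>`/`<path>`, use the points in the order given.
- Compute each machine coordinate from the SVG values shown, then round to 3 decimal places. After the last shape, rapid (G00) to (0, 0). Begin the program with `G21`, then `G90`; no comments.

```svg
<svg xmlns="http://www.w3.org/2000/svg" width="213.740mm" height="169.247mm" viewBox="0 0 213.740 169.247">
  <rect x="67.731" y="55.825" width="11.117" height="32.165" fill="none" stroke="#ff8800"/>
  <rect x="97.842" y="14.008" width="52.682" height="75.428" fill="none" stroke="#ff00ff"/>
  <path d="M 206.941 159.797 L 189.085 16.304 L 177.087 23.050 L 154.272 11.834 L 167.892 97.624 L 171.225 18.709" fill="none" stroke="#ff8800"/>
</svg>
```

viewBox `0 0 213.740 169.247` with mm width/height → 1 unit = 1 mm. Flip: y_m = 169.247 − y_svg.

**Shape 1** — `<rect>` rectangle, stroke `#ff8800` → score (S470, F1448). Machine vertices: (67.731,113.422) → (78.848,113.422) → (78.848,81.257) → (67.731,81.257) → (67.731,113.422). Closed: final G1 returns to the first vertex.

**Shape 2** — `<rect>` rectangle, stroke `#ff00ff` → cut (S874, F993). Machine vertices: (97.842,155.239) → (150.524,155.239) → (150.524,79.811) → (97.842,79.811) → (97.842,155.239). Closed: final G1 returns to the first vertex.

**Shape 3** — `<path>` open polyline, stroke `#ff8800` → score (S470, F1448). Machine vertices: (206.941,9.450) → (189.085,152.943) → (177.087,146.197) → (154.272,157.413) → (167.892,71.623) → (171.225,150.538). Open path.

G21
G90
G00 X67.731 Y113.422
M3 S470
G1 X78.848 Y113.422 F1448
G1 X78.848 Y81.257
G1 X67.731 Y81.257
G1 X67.731 Y113.422
M5
G00 X97.842 Y155.239
M3 S874
G1 X150.524 Y155.239 F993
G1 X150.524 Y79.811
G1 X97.842 Y79.811
G1 X97.842 Y155.239
M5
G00 X206.941 Y9.450
M3 S470
G1 X189.085 Y152.943 F1448
G1 X177.087 Y146.197
G1 X154.272 Y157.413
G1 X167.892 Y71.623
G1 X171.225 Y150.538
M5
G00 X0.000 Y0.000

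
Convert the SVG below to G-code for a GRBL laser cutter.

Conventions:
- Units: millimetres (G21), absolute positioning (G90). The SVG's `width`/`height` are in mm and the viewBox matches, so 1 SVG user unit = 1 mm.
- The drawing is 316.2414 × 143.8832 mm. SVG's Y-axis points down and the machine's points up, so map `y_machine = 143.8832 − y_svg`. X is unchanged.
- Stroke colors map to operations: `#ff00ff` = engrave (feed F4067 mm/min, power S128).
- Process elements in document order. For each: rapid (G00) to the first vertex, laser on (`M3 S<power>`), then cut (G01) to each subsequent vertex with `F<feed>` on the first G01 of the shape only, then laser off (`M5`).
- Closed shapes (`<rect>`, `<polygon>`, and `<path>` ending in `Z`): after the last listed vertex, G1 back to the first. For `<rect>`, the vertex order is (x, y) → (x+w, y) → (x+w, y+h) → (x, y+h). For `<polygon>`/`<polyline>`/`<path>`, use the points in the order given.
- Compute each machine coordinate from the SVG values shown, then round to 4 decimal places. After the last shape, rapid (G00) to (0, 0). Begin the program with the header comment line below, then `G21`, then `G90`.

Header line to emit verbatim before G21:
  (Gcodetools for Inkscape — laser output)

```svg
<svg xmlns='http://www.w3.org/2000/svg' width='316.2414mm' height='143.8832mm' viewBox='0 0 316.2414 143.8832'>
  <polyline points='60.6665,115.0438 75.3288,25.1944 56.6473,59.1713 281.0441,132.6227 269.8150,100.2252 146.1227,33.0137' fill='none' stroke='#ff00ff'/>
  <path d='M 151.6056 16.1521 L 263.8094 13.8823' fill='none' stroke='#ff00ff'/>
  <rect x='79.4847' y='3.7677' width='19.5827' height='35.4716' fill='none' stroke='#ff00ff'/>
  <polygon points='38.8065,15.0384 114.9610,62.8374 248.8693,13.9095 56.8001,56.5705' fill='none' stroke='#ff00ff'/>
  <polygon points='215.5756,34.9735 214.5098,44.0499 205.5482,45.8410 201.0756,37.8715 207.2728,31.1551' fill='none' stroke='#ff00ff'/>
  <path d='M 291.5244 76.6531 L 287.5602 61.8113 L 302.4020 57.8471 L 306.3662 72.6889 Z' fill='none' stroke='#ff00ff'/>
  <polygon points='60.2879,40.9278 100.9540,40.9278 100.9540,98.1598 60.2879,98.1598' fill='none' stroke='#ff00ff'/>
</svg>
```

(Gcodetools for Inkscape — laser output)
G21
G90
G00 X60.6665 Y28.8394
M3 S128
G01 X75.3288 Y118.6888 F4067
G01 X56.6473 Y84.7119
G01 X281.0441 Y11.2605
G01 X269.8150 Y43.6580
G01 X146.1227 Y110.8695
M5
G00 X151.6056 Y127.7311
M3 S128
G01 X263.8094 Y130.0009 F4067
M5
G00 X79.4847 Y140.1155
M3 S128
G01 X99.0674 Y140.1155 F4067
G01 X99.0674 Y104.6439
G01 X79.4847 Y104.6439
G01 X79.4847 Y140.1155
M5
G00 X38.8065 Y128.8448
M3 S128
G01 X114.9610 Y81.0458 F4067
G01 X248.8693 Y129.9737
G01 X56.8001 Y87.3127
G01 X38.8065 Y128.8448
M5
G00 X215.5756 Y108.9097
M3 S128
G01 X214.5098 Y99.8333 F4067
G01 X205.5482 Y98.0422
G01 X201.0756 Y106.0117
G01 X207.2728 Y112.7281
G01 X215.5756 Y108.9097
M5
G00 X291.5244 Y67.2301
M3 S128
G01 X287.5602 Y82.0719 F4067
G01 X302.4020 Y86.0361
G01 X306.3662 Y71.1943
G01 X291.5244 Y67.2301
M5
G00 X60.2879 Y102.9554
M3 S128
G01 X100.9540 Y102.9554 F4067
G01 X100.9540 Y45.7234
G01 X60.2879 Y45.7234
G01 X60.2879 Y102.9554
M5
G00 X0.0000 Y0.0000

viewBox `0 0 316.2414 143.8832` with mm width/height → 1 unit = 1 mm. Flip: y_m = 143.8832 − y_svg.

**Shape 1** — `<polyline>` open polyline, stroke `#ff00ff` → engrave (S128, F4067). Machine vertices: (60.6665,28.8394) → (75.3288,118.6888) → (56.6473,84.7119) → (281.0441,11.2605) → (269.8150,43.6580) → (146.1227,110.8695). Open path.

**Shape 2** — `<path>` line segment, stroke `#ff00ff` → engrave (S128, F4067). Machine vertices: (151.6056,127.7311) → (263.8094,130.0009). Open path.

**Shape 3** — `<rect>` rectangle, stroke `#ff00ff` → engrave (S128, F4067). Machine vertices: (79.4847,140.1155) → (99.0674,140.1155) → (99.0674,104.6439) → (79.4847,104.6439) → (79.4847,140.1155). Closed: final G1 returns to the first vertex.

**Shape 4** — `<polygon>` closed polygon, stroke `#ff00ff` → engrave (S128, F4067). Machine vertices: (38.8065,128.8448) → (114.9610,81.0458) → (248.8693,129.9737) → (56.8001,87.3127) → (38.8065,128.8448). Closed: final G1 returns to the first vertex.

**Shape 5** — `<polygon>` regular polygon, stroke `#ff00ff` → engrave (S128, F4067). Machine vertices: (215.5756,108.9097) → (214.5098,99.8333) → (205.5482,98.0422) → (201.0756,106.0117) → (207.2728,112.7281) → (215.5756,108.9097). Closed: final G1 returns to the first vertex.

**Shape 6** — `<path>` regular polygon, stroke `#ff00ff` → engrave (S128, F4067). Machine vertices: (291.5244,67.2301) → (287.5602,82.0719) → (302.4020,86.0361) → (306.3662,71.1943) → (291.5244,67.2301). Closed: final G1 returns to the first vertex.

**Shape 7** — `<polygon>` rectangle, stroke `#ff00ff` → engrave (S128, F4067). Machine vertices: (60.2879,102.9554) → (100.9540,102.9554) → (100.9540,45.7234) → (60.2879,45.7234) → (60.2879,102.9554). Closed: final G1 returns to the first vertex.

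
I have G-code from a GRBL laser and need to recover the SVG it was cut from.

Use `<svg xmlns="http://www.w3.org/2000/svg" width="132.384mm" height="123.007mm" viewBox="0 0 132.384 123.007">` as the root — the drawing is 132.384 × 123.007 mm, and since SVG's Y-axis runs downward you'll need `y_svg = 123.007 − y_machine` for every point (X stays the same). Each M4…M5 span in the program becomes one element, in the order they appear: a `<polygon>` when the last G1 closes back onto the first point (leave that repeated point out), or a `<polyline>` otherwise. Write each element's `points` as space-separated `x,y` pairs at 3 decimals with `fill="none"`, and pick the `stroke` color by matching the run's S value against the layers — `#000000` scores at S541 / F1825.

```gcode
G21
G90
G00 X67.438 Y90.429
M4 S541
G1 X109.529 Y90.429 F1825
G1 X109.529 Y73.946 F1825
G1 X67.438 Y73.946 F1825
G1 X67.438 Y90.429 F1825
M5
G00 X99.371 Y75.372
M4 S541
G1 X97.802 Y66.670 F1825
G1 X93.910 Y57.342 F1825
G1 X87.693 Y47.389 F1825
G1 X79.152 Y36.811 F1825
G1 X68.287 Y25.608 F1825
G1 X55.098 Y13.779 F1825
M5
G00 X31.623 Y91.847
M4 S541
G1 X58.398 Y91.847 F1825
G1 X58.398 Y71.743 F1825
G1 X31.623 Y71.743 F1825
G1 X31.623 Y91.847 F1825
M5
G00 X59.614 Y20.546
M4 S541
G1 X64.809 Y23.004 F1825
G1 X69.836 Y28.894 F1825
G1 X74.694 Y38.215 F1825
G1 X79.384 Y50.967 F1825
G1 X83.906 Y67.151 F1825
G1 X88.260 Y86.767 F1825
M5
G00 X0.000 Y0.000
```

<svg xmlns="http://www.w3.org/2000/svg" width="132.384mm" height="123.007mm" viewBox="0 0 132.384 123.007">
  <polygon points="67.438,32.578 109.529,32.578 109.529,49.061 67.438,49.061" fill="none" stroke="#000000"/>
  <polyline points="99.371,47.635 97.802,56.337 93.910,65.665 87.693,75.618 79.152,86.196 68.287,97.399 55.098,109.228" fill="none" stroke="#000000"/>
  <polygon points="31.623,31.160 58.398,31.160 58.398,51.264 31.623,51.264" fill="none" stroke="#000000"/>
  <polyline points="59.614,102.461 64.809,100.003 69.836,94.113 74.694,84.792 79.384,72.040 83.906,55.856 88.260,36.240" fill="none" stroke="#000000"/>
</svg>

Each laser-on run becomes one SVG element. Flip Y back into SVG space with y_svg = 123.007 − y_machine. Every run uses S541, so all elements get stroke `#000000` (score).

Run 1: The run returns to its start, so emit a `<polygon>` with points (Y-flipped): 67.438,32.578 109.529,32.578 109.529,49.061 67.438,49.061.

Run 2: The run is open, so emit a `<polyline>` with points (Y-flipped): 99.371,47.635 97.802,56.337 93.910,65.665 87.693,75.618 79.152,86.196 68.287,97.399 55.098,109.228.

Run 3: The run returns to its start, so emit a `<polygon>` with points (Y-flipped): 31.623,31.160 58.398,31.160 58.398,51.264 31.623,51.264.

Run 4: The run is open, so emit a `<polyline>` with points (Y-flipped): 59.614,102.461 64.809,100.003 69.836,94.113 74.694,84.792 79.384,72.040 83.906,55.856 88.260,36.240.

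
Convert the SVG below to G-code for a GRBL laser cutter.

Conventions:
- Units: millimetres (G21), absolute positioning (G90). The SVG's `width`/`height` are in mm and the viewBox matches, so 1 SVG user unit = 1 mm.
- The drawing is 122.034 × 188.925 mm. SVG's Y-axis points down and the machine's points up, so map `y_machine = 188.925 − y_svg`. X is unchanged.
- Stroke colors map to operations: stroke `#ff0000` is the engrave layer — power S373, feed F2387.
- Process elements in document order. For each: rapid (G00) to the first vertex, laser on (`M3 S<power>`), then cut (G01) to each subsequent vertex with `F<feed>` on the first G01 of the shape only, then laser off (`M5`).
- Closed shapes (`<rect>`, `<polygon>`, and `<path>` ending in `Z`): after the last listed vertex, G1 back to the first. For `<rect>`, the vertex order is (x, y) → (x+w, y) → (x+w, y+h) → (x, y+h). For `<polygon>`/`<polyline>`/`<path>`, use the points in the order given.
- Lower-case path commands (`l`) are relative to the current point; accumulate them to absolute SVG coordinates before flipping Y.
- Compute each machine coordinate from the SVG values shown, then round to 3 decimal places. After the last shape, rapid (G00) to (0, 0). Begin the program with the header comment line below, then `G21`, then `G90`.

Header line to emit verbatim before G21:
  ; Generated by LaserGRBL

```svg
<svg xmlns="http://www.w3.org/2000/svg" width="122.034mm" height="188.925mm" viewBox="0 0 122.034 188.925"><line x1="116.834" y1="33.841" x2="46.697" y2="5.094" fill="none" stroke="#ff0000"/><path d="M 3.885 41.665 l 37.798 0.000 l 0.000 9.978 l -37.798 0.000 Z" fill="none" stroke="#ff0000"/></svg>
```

Since the viewBox matches the mm dimensions, user units are millimetres directly. The only transform is the Y-flip y_m = 188.925 − y_svg.

Shape 1 is a line segment drawn with `<line>`. Its stroke #ff0000 means engrave at S373, F2387. After flipping Y the toolpath is (116.834,155.084) → (46.697,183.831).

Shape 2 is a rectangle drawn with `<path>`. Its stroke #ff0000 means engrave at S373, F2387. After flipping Y the toolpath is (3.885,147.260) → (41.683,147.260) → (41.683,137.282) → (3.885,137.282) → (3.885,147.260), returning to the start.

; Generated by LaserGRBL
G21
G90
G00 X116.834 Y155.084
M3 S373
G01 X46.697 Y183.831 F2387
M5
G00 X3.885 Y147.260
M3 S373
G01 X41.683 Y147.260 F2387
G01 X41.683 Y137.282
G01 X3.885 Y137.282
G01 X3.885 Y147.260
M5
G00 X0.000 Y0.000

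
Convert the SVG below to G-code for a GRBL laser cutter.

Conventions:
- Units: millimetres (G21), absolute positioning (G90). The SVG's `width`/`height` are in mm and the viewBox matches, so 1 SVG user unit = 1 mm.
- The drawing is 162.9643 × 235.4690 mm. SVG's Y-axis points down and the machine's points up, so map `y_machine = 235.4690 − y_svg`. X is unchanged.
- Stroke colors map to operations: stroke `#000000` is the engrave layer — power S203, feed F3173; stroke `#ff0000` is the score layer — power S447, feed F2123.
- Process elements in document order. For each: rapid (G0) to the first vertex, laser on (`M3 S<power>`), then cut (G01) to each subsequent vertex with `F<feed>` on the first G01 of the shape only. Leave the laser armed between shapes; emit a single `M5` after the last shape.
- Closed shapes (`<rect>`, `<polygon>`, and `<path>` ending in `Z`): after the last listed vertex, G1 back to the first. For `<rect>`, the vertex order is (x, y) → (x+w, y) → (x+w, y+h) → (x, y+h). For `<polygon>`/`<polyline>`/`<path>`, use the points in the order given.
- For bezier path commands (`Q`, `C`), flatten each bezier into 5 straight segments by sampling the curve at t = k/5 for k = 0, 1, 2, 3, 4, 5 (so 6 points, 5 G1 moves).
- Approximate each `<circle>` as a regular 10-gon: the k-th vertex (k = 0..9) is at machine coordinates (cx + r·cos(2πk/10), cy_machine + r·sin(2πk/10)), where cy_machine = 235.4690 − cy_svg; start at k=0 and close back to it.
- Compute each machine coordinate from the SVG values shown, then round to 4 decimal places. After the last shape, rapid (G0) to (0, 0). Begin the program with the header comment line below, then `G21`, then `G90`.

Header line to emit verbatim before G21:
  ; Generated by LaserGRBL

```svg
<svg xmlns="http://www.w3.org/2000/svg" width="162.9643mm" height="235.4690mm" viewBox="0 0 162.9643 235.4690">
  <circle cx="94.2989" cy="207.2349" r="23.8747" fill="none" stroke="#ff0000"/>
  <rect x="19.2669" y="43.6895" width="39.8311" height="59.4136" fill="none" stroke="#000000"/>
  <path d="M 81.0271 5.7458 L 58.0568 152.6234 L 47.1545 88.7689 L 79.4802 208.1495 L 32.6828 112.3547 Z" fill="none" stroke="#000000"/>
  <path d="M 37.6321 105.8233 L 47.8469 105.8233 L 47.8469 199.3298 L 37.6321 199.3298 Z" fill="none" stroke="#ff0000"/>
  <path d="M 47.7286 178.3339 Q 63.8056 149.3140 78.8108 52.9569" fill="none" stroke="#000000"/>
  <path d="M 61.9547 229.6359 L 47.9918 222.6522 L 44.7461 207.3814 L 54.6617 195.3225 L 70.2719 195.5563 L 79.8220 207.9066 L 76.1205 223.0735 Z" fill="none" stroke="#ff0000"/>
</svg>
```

; Generated by LaserGRBL
G21
G90
G0 X118.1736 Y28.2341
M3 S447
G01 X113.6139 Y42.2673 F2123
G01 X101.6766 Y50.9403
G01 X86.9212 Y50.9403
G01 X74.9839 Y42.2673
G01 X70.4242 Y28.2341
G01 X74.9839 Y14.2009
G01 X86.9212 Y5.5279
G01 X101.6766 Y5.5279
G01 X113.6139 Y14.2009
G01 X118.1736 Y28.2341
G0 X19.2669 Y191.7795
M3 S203
G01 X59.0980 Y191.7795 F3173
G01 X59.0980 Y132.3659
G01 X19.2669 Y132.3659
G01 X19.2669 Y191.7795
G0 X81.0271 Y229.7232
M3 S203
G01 X58.0568 Y82.8456 F3173
G01 X47.1545 Y146.7001
G01 X79.4802 Y27.3195
G01 X32.6828 Y123.1143
G01 X81.0271 Y229.7232
G0 X37.6321 Y129.6457
M3 S447
G01 X47.8469 Y129.6457 F2123
G01 X47.8469 Y36.1392
G01 X37.6321 Y36.1392
G01 X37.6321 Y129.6457
G0 X47.7286 Y57.1351
M3 S203
G01 X54.1165 Y71.4365 F3173
G01 X60.4187 Y91.1250
G01 X66.6352 Y116.2004
G01 X72.7658 Y146.6627
G01 X78.8108 Y182.5121
G0 X61.9547 Y5.8331
M3 S447
G01 X47.9918 Y12.8168 F2123
G01 X44.7461 Y28.0876
G01 X54.6617 Y40.1465
G01 X70.2719 Y39.9127
G01 X79.8220 Y27.5624
G01 X76.1205 Y12.3955
G01 X61.9547 Y5.8331
M5
G0 X0.0000 Y0.0000

Since the viewBox matches the mm dimensions, user units are millimetres directly. The only transform is the Y-flip y_m = 235.4690 − y_svg.

Shape 1 is a circle drawn with `<circle>`. Its stroke #ff0000 means score at S447, F2123. After flipping Y the toolpath is (118.1736,28.2341) → (113.6139,42.2673) → (101.6766,50.9403) → (86.9212,50.9403) → (74.9839,42.2673) → (70.4242,28.2341) → (74.9839,14.2009) → (86.9212,5.5279) → (101.6766,5.5279) → (113.6139,14.2009) → (118.1736,28.2341), returning to the start.

Shape 2 is a rectangle drawn with `<rect>`. Its stroke #000000 means engrave at S203, F3173. After flipping Y the toolpath is (19.2669,191.7795) → (59.0980,191.7795) → (59.0980,132.3659) → (19.2669,132.3659) → (19.2669,191.7795), returning to the start.

Shape 3 is a closed polygon drawn with `<path>`. Its stroke #000000 means engrave at S203, F3173. After flipping Y the toolpath is (81.0271,229.7232) → (58.0568,82.8456) → (47.1545,146.7001) → (79.4802,27.3195) → (32.6828,123.1143) → (81.0271,229.7232), returning to the start.

Shape 4 is a rectangle drawn with `<path>`. Its stroke #ff0000 means score at S447, F2123. After flipping Y the toolpath is (37.6321,129.6457) → (47.8469,129.6457) → (47.8469,36.1392) → (37.6321,36.1392) → (37.6321,129.6457), returning to the start.

Shape 5 is a quadratic bezier drawn with `<path>`. Its stroke #000000 means engrave at S203, F3173. After flipping Y the toolpath is (47.7286,57.1351) → (54.1165,71.4365) → (60.4187,91.1250) → (66.6352,116.2004) → (72.7658,146.6627) → (78.8108,182.5121).

Shape 6 is a regular polygon drawn with `<path>`. Its stroke #ff0000 means score at S447, F2123. After flipping Y the toolpath is (61.9547,5.8331) → (47.9918,12.8168) → (44.7461,28.0876) → (54.6617,40.1465) → (70.2719,39.9127) → (79.8220,27.5624) → (76.1205,12.3955) → (61.9547,5.8331), returning to the start.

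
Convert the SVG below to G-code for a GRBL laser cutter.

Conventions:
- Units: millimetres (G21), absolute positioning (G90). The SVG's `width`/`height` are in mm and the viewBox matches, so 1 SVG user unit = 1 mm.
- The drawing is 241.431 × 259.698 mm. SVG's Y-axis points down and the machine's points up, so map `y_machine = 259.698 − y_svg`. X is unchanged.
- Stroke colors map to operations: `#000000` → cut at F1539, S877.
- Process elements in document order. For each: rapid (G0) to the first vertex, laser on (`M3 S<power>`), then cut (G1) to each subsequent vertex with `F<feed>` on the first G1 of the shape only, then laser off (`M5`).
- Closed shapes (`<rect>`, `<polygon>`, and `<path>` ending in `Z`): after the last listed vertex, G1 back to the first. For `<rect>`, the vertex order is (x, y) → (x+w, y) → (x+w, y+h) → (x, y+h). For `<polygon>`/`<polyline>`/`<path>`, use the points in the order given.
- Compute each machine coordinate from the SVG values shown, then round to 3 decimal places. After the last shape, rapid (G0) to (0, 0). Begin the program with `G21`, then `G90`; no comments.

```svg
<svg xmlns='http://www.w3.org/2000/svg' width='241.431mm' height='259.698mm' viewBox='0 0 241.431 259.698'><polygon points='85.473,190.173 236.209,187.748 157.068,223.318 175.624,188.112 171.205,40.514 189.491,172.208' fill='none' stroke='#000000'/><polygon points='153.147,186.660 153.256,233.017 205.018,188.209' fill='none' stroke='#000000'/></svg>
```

G21
G90
G0 X85.473 Y69.525
M3 S877
G1 X236.209 Y71.950 F1539
G1 X157.068 Y36.380
G1 X175.624 Y71.586
G1 X171.205 Y219.184
G1 X189.491 Y87.490
G1 X85.473 Y69.525
M5
G0 X153.147 Y73.038
M3 S877
G1 X153.256 Y26.681 F1539
G1 X205.018 Y71.489
G1 X153.147 Y73.038
M5
G0 X0.000 Y0.000

1 u = 1 mm; y_m = 259.698 − y.

[1] `<polygon>` closed polygon, #000000→cut S877 F1539: (85.473,69.525) → (236.209,71.950) → (157.068,36.380) → (175.624,71.586) → (171.205,219.184) → (189.491,87.490) → (85.473,69.525) (closed)

[2] `<polygon>` closed polygon, #000000→cut S877 F1539: (153.147,73.038) → (153.256,26.681) → (205.018,71.489) → (153.147,73.038) (closed)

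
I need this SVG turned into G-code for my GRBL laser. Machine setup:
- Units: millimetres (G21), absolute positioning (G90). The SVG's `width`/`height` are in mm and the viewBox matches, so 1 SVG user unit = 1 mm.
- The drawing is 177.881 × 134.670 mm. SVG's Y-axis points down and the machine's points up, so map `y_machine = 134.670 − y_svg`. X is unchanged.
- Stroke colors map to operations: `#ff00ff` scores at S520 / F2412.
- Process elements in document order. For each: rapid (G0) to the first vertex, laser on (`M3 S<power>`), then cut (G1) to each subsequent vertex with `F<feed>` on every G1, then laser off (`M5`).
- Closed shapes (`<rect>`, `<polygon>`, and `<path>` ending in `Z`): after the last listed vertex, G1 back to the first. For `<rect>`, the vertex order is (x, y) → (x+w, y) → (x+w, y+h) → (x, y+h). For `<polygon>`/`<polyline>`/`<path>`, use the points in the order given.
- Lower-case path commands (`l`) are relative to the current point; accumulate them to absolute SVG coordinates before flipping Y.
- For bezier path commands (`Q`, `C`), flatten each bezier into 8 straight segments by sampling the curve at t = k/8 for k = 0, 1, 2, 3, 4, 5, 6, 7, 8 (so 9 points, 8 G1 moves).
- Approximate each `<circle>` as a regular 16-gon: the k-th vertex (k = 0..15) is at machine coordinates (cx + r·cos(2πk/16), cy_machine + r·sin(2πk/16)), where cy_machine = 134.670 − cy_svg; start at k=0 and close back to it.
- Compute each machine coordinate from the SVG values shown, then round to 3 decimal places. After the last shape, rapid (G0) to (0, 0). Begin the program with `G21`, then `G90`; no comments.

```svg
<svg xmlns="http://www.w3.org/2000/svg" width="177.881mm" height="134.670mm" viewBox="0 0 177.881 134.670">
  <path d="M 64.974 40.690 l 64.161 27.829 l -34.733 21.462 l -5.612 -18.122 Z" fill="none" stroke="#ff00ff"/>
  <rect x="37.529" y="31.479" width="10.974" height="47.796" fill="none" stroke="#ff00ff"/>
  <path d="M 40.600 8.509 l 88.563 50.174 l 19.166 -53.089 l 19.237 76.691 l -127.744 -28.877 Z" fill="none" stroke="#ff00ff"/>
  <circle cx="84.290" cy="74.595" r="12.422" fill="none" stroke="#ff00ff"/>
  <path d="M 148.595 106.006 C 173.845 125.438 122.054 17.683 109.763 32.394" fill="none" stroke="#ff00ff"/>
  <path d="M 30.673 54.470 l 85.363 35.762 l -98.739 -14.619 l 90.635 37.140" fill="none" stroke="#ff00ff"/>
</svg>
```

G21
G90
G0 X64.974 Y93.980
M3 S520
G1 X129.135 Y66.151 F2412
G1 X94.402 Y44.689 F2412
G1 X88.790 Y62.811 F2412
G1 X64.974 Y93.980 F2412
M5
G0 X37.529 Y103.191
M3 S520
G1 X48.503 Y103.191 F2412
G1 X48.503 Y55.395 F2412
G1 X37.529 Y55.395 F2412
G1 X37.529 Y103.191 F2412
M5
G0 X40.600 Y126.161
M3 S520
G1 X129.163 Y75.987 F2412
G1 X148.329 Y129.076 F2412
G1 X167.566 Y52.385 F2412
G1 X39.822 Y81.262 F2412
G1 X40.600 Y126.161 F2412
M5
G0 X96.712 Y60.075
M3 S520
G1 X95.766 Y64.829 F2412
G1 X93.074 Y68.859 F2412
G1 X89.044 Y71.551 F2412
G1 X84.290 Y72.497 F2412
G1 X79.536 Y71.551 F2412
G1 X75.506 Y68.859 F2412
G1 X72.814 Y64.829 F2412
G1 X71.868 Y60.075 F2412
G1 X72.814 Y55.321 F2412
G1 X75.506 Y51.291 F2412
G1 X79.536 Y48.599 F2412
G1 X84.290 Y47.653 F2412
G1 X89.044 Y48.599 F2412
G1 X93.074 Y51.291 F2412
G1 X95.766 Y55.321 F2412
G1 X96.712 Y60.075 F2412
M5
G0 X148.595 Y28.664
M3 S520
G1 X154.680 Y26.851 F2412
G1 X154.908 Y34.037 F2412
G1 X150.645 Y47.295 F2412
G1 X143.257 Y63.700 F2412
G1 X134.109 Y80.326 F2412
G1 X124.567 Y94.248 F2412
G1 X115.996 Y102.540 F2412
G1 X109.763 Y102.276 F2412
M5
G0 X30.673 Y80.200
M3 S520
G1 X116.036 Y44.438 F2412
G1 X17.297 Y59.057 F2412
G1 X107.932 Y21.917 F2412
M5
G0 X0.000 Y0.000

Since the viewBox matches the mm dimensions, user units are millimetres directly. The only transform is the Y-flip y_m = 134.670 − y_svg.

Shape 1 is a closed polygon drawn with `<path>`. Its stroke #ff00ff means score at S520, F2412. After flipping Y the toolpath is (64.974,93.980) → (129.135,66.151) → (94.402,44.689) → (88.790,62.811) → (64.974,93.980), returning to the start.

Shape 2 is a rectangle drawn with `<rect>`. Its stroke #ff00ff means score at S520, F2412. After flipping Y the toolpath is (37.529,103.191) → (48.503,103.191) → (48.503,55.395) → (37.529,55.395) → (37.529,103.191), returning to the start.

Shape 3 is a closed polygon drawn with `<path>`. Its stroke #ff00ff means score at S520, F2412. After flipping Y the toolpath is (40.600,126.161) → (129.163,75.987) → (148.329,129.076) → (167.566,52.385) → (39.822,81.262) → (40.600,126.161), returning to the start.

Shape 4 is a circle drawn with `<circle>`. Its stroke #ff00ff means score at S520, F2412. After flipping Y the toolpath is (96.712,60.075) → (95.766,64.829) → (93.074,68.859) → (89.044,71.551) → (84.290,72.497) → (79.536,71.551) → (75.506,68.859) → (72.814,64.829) → (71.868,60.075) → (72.814,55.321) → (75.506,51.291) → (79.536,48.599) → (84.290,47.653) → (89.044,48.599) → (93.074,51.291) → (95.766,55.321) → (96.712,60.075), returning to the start.

Shape 5 is a cubic bezier drawn with `<path>`. Its stroke #ff00ff means score at S520, F2412. After flipping Y the toolpath is (148.595,28.664) → (154.680,26.851) → (154.908,34.037) → (150.645,47.295) → (143.257,63.700) → (134.109,80.326) → (124.567,94.248) → (115.996,102.540) → (109.763,102.276).

Shape 6 is a open polyline drawn with `<path>`. Its stroke #ff00ff means score at S520, F2412. After flipping Y the toolpath is (30.673,80.200) → (116.036,44.438) → (17.297,59.057) → (107.932,21.917).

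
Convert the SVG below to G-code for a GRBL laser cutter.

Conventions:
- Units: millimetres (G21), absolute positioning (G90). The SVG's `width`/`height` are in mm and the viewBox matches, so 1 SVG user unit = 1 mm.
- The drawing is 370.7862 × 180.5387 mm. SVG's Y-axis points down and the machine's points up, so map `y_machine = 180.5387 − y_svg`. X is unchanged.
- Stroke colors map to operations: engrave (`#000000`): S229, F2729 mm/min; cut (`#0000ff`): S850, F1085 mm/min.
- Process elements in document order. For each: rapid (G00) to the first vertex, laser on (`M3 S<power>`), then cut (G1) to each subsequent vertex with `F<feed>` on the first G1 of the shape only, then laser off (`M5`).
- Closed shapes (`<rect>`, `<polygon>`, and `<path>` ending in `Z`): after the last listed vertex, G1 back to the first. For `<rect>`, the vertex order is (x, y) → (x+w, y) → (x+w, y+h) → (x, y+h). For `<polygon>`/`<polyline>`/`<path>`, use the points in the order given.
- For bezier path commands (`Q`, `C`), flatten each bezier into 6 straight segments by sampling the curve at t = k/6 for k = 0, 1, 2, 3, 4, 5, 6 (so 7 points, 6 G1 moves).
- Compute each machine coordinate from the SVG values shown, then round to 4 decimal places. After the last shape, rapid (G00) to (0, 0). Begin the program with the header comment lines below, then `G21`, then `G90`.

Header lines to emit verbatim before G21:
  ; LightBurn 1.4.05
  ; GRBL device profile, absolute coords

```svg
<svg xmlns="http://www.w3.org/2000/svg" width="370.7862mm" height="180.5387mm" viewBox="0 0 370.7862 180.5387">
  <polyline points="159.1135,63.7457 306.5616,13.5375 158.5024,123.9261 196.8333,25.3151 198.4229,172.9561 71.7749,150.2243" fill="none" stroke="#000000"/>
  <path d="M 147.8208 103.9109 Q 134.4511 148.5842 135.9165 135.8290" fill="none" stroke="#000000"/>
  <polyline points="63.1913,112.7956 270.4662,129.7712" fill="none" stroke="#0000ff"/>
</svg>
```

; LightBurn 1.4.05
; GRBL device profile, absolute coords
G21
G90
G00 X159.1135 Y116.7930
M3 S229
G1 X306.5616 Y167.0012 F2729
G1 X158.5024 Y56.6126
G1 X196.8333 Y155.2236
G1 X198.4229 Y7.5826
G1 X71.7749 Y30.3144
M5
G00 X147.8208 Y76.6278
M3 S229
G1 X143.7763 Y63.3319 F2729
G1 X140.5560 Y53.2265
G1 X138.1599 Y46.3116
G1 X136.5879 Y42.5872
G1 X135.8401 Y42.0532
G1 X135.9165 Y44.7097
M5
G00 X63.1913 Y67.7431
M3 S850
G1 X270.4662 Y50.7675 F1085
M5
G00 X0.0000 Y0.0000

viewBox `0 0 370.7862 180.5387` with mm width/height → 1 unit = 1 mm. Flip: y_m = 180.5387 − y_svg.

**Shape 1** — `<polyline>` open polyline, stroke `#000000` → engrave (S229, F2729). Machine vertices: (159.1135,116.7930) → (306.5616,167.0012) → (158.5024,56.6126) → (196.8333,155.2236) → (198.4229,7.5826) → (71.7749,30.3144). Open path.

**Shape 2** — `<path>` quadratic bezier, stroke `#000000` → engrave (S229, F2729). Control points (SVG): P0=(147.8208,103.9109), P1=(134.4511,148.5842), P2=(135.9165,135.8290); sampled at t=k/6. Machine vertices: (147.8208,76.6278) → (143.7763,63.3319) → (140.5560,53.2265) → (138.1599,46.3116) → (136.5879,42.5872) → (135.8401,42.0532) → (135.9165,44.7097). Open path.

**Shape 3** — `<polyline>` line segment, stroke `#0000ff` → cut (S850, F1085). Machine vertices: (63.1913,67.7431) → (270.4662,50.7675). Open path.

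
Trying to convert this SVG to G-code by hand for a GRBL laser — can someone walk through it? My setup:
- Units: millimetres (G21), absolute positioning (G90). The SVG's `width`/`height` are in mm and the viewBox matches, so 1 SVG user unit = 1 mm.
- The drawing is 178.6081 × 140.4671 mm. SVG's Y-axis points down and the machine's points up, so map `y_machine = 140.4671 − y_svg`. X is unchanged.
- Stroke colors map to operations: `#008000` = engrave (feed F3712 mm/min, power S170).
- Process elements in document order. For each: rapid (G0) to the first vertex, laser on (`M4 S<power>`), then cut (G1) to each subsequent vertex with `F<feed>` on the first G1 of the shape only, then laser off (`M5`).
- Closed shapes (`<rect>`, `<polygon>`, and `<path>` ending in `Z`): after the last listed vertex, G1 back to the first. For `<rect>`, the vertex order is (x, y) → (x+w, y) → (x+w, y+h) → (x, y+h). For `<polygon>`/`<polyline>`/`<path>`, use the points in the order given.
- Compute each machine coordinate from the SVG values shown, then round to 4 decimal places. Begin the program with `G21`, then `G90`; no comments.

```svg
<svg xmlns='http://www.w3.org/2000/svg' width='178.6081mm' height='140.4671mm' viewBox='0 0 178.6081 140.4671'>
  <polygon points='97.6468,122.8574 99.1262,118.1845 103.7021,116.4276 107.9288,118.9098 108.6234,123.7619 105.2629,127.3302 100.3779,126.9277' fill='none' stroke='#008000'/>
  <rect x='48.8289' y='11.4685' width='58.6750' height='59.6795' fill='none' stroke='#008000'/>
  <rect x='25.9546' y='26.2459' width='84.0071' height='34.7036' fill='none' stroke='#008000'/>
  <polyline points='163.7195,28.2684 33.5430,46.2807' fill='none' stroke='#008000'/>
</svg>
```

G21
G90
G0 X97.6468 Y17.6097
M4 S170
G1 X99.1262 Y22.2826 F3712
G1 X103.7021 Y24.0395
G1 X107.9288 Y21.5573
G1 X108.6234 Y16.7052
G1 X105.2629 Y13.1369
G1 X100.3779 Y13.5394
G1 X97.6468 Y17.6097
M5
G0 X48.8289 Y128.9986
M4 S170
G1 X107.5039 Y128.9986 F3712
G1 X107.5039 Y69.3191
G1 X48.8289 Y69.3191
G1 X48.8289 Y128.9986
M5
G0 X25.9546 Y114.2212
M4 S170
G1 X109.9617 Y114.2212 F3712
G1 X109.9617 Y79.5176
G1 X25.9546 Y79.5176
G1 X25.9546 Y114.2212
M5
G0 X163.7195 Y112.1987
M4 S170
G1 X33.5430 Y94.1864 F3712
M5

Since the viewBox matches the mm dimensions, user units are millimetres directly. The only transform is the Y-flip y_m = 140.4671 − y_svg.

Shape 1 is a regular polygon drawn with `<polygon>`. Its stroke #008000 means engrave at S170, F3712. After flipping Y the toolpath is (97.6468,17.6097) → (99.1262,22.2826) → (103.7021,24.0395) → (107.9288,21.5573) → (108.6234,16.7052) → (105.2629,13.1369) → (100.3779,13.5394) → (97.6468,17.6097), returning to the start.

Shape 2 is a rectangle drawn with `<rect>`. Its stroke #008000 means engrave at S170, F3712. After flipping Y the toolpath is (48.8289,128.9986) → (107.5039,128.9986) → (107.5039,69.3191) → (48.8289,69.3191) → (48.8289,128.9986), returning to the start.

Shape 3 is a rectangle drawn with `<rect>`. Its stroke #008000 means engrave at S170, F3712. After flipping Y the toolpath is (25.9546,114.2212) → (109.9617,114.2212) → (109.9617,79.5176) → (25.9546,79.5176) → (25.9546,114.2212), returning to the start.

Shape 4 is a line segment drawn with `<polyline>`. Its stroke #008000 means engrave at S170, F3712. After flipping Y the toolpath is (163.7195,112.1987) → (33.5430,94.1864).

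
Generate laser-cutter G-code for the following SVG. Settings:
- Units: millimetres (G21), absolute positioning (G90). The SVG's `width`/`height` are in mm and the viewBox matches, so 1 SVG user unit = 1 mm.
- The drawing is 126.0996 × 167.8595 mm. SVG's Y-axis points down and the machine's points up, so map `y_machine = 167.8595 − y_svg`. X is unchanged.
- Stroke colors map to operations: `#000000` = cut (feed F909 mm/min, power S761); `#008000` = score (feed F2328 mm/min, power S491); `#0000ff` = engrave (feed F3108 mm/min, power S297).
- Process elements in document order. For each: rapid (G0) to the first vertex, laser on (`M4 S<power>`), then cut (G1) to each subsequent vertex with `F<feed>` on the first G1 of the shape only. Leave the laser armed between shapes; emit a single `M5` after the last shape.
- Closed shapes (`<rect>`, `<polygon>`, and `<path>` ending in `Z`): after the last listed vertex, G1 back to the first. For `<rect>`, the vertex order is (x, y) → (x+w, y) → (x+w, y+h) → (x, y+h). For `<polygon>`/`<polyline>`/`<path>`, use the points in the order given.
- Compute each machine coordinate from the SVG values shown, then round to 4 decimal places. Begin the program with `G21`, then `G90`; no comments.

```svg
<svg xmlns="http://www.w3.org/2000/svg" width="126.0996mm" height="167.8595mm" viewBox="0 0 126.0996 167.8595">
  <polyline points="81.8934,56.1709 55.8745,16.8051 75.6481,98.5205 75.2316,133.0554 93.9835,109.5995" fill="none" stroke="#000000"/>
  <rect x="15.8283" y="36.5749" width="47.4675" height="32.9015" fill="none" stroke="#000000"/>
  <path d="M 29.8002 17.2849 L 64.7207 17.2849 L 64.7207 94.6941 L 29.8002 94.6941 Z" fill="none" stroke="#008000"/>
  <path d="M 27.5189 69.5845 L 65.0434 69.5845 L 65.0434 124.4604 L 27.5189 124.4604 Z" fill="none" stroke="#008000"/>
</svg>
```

G21
G90
G0 X81.8934 Y111.6886
M4 S761
G1 X55.8745 Y151.0544 F909
G1 X75.6481 Y69.3390
G1 X75.2316 Y34.8041
G1 X93.9835 Y58.2600
G0 X15.8283 Y131.2846
M4 S761
G1 X63.2958 Y131.2846 F909
G1 X63.2958 Y98.3831
G1 X15.8283 Y98.3831
G1 X15.8283 Y131.2846
G0 X29.8002 Y150.5746
M4 S491
G1 X64.7207 Y150.5746 F2328
G1 X64.7207 Y73.1654
G1 X29.8002 Y73.1654
G1 X29.8002 Y150.5746
G0 X27.5189 Y98.2750
M4 S491
G1 X65.0434 Y98.2750 F2328
G1 X65.0434 Y43.3991
G1 X27.5189 Y43.3991
G1 X27.5189 Y98.2750
M5

Since the viewBox matches the mm dimensions, user units are millimetres directly. The only transform is the Y-flip y_m = 167.8595 − y_svg.

Shape 1 is a open polyline drawn with `<polyline>`. Its stroke #000000 means cut at S761, F909. After flipping Y the toolpath is (81.8934,111.6886) → (55.8745,151.0544) → (75.6481,69.3390) → (75.2316,34.8041) → (93.9835,58.2600).

Shape 2 is a rectangle drawn with `<rect>`. Its stroke #000000 means cut at S761, F909. After flipping Y the toolpath is (15.8283,131.2846) → (63.2958,131.2846) → (63.2958,98.3831) → (15.8283,98.3831) → (15.8283,131.2846), returning to the start.

Shape 3 is a rectangle drawn with `<path>`. Its stroke #008000 means score at S491, F2328. After flipping Y the toolpath is (29.8002,150.5746) → (64.7207,150.5746) → (64.7207,73.1654) → (29.8002,73.1654) → (29.8002,150.5746), returning to the start.

Shape 4 is a rectangle drawn with `<path>`. Its stroke #008000 means score at S491, F2328. After flipping Y the toolpath is (27.5189,98.2750) → (65.0434,98.2750) → (65.0434,43.3991) → (27.5189,43.3991) → (27.5189,98.2750), returning to the start.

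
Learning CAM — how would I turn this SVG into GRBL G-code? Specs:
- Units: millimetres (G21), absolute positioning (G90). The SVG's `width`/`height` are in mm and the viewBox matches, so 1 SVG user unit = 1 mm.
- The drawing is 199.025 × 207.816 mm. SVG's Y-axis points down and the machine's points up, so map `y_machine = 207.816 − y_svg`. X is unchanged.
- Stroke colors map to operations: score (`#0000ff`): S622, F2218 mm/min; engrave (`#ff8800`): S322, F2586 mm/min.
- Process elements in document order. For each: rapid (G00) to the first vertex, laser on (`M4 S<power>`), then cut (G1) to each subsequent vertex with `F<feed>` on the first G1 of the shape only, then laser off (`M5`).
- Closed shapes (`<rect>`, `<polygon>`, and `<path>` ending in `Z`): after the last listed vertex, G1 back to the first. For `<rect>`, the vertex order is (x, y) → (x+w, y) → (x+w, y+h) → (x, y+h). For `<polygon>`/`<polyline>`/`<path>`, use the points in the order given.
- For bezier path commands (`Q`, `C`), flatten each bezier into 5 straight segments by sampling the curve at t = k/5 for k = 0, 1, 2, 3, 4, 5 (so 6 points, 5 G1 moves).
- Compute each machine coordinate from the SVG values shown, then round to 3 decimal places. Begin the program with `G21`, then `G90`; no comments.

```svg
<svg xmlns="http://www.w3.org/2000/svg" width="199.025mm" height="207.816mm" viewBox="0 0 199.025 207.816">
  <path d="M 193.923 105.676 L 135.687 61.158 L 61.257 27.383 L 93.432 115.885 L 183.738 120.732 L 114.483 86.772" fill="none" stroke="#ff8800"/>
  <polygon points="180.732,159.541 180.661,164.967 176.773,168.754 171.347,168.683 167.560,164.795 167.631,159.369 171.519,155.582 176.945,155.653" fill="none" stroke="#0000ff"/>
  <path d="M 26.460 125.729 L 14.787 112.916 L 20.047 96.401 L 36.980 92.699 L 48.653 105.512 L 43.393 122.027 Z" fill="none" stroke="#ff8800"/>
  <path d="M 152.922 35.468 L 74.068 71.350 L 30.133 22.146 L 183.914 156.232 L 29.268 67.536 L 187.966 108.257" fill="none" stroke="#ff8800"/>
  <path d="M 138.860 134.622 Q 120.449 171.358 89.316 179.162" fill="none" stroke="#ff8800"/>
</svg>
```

G21
G90
G00 X193.923 Y102.140
M4 S322
G1 X135.687 Y146.658 F2586
G1 X61.257 Y180.433
G1 X93.432 Y91.931
G1 X183.738 Y87.084
G1 X114.483 Y121.044
M5
G00 X180.732 Y48.275
M4 S622
G1 X180.661 Y42.849 F2218
G1 X176.773 Y39.062
G1 X171.347 Y39.133
G1 X167.560 Y43.021
G1 X167.631 Y48.447
G1 X171.519 Y52.234
G1 X176.945 Y52.163
G1 X180.732 Y48.275
M5
G00 X26.460 Y82.087
M4 S322
G1 X14.787 Y94.900 F2586
G1 X20.047 Y111.415
G1 X36.980 Y115.117
G1 X48.653 Y102.304
G1 X43.393 Y85.789
G1 X26.460 Y82.087
M5
G00 X152.922 Y172.348
M4 S322
G1 X74.068 Y136.466 F2586
G1 X30.133 Y185.670
G1 X183.914 Y51.584
G1 X29.268 Y140.280
G1 X187.966 Y99.559
M5
G00 X138.860 Y73.194
M4 S322
G1 X130.987 Y59.657 F2586
G1 X122.096 Y48.434
G1 X112.187 Y39.526
G1 X101.260 Y32.933
G1 X89.316 Y28.654
M5

viewBox `0 0 199.025 207.816` with mm width/height → 1 unit = 1 mm. Flip: y_m = 207.816 − y_svg.

**Shape 1** — `<path>` open polyline, stroke `#ff8800` → engrave (S322, F2586). Machine vertices: (193.923,102.140) → (135.687,146.658) → (61.257,180.433) → (93.432,91.931) → (183.738,87.084) → (114.483,121.044). Open path.

**Shape 2** — `<polygon>` regular polygon, stroke `#0000ff` → score (S622, F2218). Machine vertices: (180.732,48.275) → (180.661,42.849) → (176.773,39.062) → (171.347,39.133) → (167.560,43.021) → (167.631,48.447) → (171.519,52.234) → (176.945,52.163) → (180.732,48.275). Closed: final G1 returns to the first vertex.

**Shape 3** — `<path>` regular polygon, stroke `#ff8800` → engrave (S322, F2586). Machine vertices: (26.460,82.087) → (14.787,94.900) → (20.047,111.415) → (36.980,115.117) → (48.653,102.304) → (43.393,85.789) → (26.460,82.087). Closed: final G1 returns to the first vertex.

**Shape 4** — `<path>` open polyline, stroke `#ff8800` → engrave (S322, F2586). Machine vertices: (152.922,172.348) → (74.068,136.466) → (30.133,185.670) → (183.914,51.584) → (29.268,140.280) → (187.966,99.559). Open path.

**Shape 5** — `<path>` quadratic bezier, stroke `#ff8800` → engrave (S322, F2586). Control points (SVG): P0=(138.860,134.622), P1=(120.449,171.358), P2=(89.316,179.162); sampled at t=k/5. Machine vertices: (138.860,73.194) → (130.987,59.657) → (122.096,48.434) → (112.187,39.526) → (101.260,32.933) → (89.316,28.654). Open path.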